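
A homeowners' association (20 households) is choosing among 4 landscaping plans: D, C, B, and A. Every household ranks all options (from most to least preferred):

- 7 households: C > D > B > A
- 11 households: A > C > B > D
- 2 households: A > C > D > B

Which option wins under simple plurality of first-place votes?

A

First-place votes: D 0, C 7, B 0, A 13.
A has the most first-place votes.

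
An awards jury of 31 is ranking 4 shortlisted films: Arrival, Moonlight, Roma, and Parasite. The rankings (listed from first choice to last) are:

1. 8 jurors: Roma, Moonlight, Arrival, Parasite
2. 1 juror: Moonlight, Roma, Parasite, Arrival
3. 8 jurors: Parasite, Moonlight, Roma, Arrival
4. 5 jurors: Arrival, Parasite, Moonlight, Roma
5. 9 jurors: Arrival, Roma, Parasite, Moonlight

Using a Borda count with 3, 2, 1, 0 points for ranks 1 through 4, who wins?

Roma

Arrival: 8·1 + 1·0 + 8·0 + 5·3 + 9·3 = 50
Moonlight: 8·2 + 1·3 + 8·2 + 5·1 + 9·0 = 40
Roma: 8·3 + 1·2 + 8·1 + 5·0 + 9·2 = 52
Parasite: 8·0 + 1·1 + 8·3 + 5·2 + 9·1 = 44
Roma has the highest Borda score (52).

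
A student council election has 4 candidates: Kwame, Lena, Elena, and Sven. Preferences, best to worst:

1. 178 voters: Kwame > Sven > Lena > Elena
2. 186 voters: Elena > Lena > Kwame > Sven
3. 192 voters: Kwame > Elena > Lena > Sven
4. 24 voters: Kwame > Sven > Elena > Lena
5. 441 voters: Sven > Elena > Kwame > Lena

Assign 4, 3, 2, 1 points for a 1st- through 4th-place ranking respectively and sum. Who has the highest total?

Elena

Kwame: 178·4 + 186·2 + 192·4 + 24·4 + 441·2 = 2830
Lena: 178·2 + 186·3 + 192·2 + 24·1 + 441·1 = 1763
Elena: 178·1 + 186·4 + 192·3 + 24·2 + 441·3 = 2869
Sven: 178·3 + 186·1 + 192·1 + 24·3 + 441·4 = 2748
Elena has the highest Borda score (2869).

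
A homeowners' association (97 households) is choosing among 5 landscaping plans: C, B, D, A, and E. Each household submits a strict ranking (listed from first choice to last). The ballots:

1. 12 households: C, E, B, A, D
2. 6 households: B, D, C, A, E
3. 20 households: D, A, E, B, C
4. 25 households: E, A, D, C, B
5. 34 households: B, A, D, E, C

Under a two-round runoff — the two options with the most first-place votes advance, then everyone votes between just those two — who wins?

Round 1 first-place votes: C 12, B 40, D 20, A 0, E 25.
B and E advance.
Runoff: B is preferred to E by 40 voters; E by 57.
E wins the runoff.

E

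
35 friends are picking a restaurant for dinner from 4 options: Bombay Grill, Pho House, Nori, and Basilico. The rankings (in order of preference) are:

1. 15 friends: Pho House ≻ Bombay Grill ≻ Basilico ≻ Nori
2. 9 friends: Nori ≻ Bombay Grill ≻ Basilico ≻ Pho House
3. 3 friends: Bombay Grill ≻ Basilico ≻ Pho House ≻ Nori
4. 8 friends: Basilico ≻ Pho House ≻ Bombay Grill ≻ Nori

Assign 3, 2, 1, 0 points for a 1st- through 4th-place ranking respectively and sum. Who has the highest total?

Bombay Grill

Bombay Grill: 15·2 + 9·2 + 3·3 + 8·1 = 65
Pho House: 15·3 + 9·0 + 3·1 + 8·2 = 64
Nori: 15·0 + 9·3 + 3·0 + 8·0 = 27
Basilico: 15·1 + 9·1 + 3·2 + 8·3 = 54
Bombay Grill has the highest Borda score (65).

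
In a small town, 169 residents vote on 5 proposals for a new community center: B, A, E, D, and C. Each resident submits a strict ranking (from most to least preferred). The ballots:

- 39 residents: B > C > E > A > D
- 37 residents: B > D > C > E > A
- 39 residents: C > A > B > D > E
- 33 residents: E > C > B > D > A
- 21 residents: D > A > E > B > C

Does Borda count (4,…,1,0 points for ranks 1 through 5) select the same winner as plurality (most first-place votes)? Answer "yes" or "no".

yes

Borda — scores: B 469, A 219, E 289, D 267, C 446. Winner: B.
Plurality — first-place votes: B 76, A 0, E 33, D 21, C 39. Winner: B.
The two methods agree.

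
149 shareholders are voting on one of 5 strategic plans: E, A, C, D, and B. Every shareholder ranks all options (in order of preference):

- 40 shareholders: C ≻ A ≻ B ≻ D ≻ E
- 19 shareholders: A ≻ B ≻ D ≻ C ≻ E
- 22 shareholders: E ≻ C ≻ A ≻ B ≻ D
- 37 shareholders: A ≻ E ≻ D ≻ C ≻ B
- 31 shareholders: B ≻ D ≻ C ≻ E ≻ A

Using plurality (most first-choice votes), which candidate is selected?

A

First-place votes: E 22, A 56, C 40, D 0, B 31.
A has the most first-place votes.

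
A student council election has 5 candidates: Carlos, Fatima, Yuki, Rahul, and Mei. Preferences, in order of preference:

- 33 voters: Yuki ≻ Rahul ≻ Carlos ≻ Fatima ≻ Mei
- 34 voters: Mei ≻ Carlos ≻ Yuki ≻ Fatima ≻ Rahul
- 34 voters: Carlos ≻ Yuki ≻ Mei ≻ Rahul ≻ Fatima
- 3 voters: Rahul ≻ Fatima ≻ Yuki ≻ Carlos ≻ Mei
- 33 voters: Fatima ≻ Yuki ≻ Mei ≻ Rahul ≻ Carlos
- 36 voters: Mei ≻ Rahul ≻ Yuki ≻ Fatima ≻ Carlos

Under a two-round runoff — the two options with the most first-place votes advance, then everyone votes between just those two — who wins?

Round 1 first-place votes: Carlos 34, Fatima 33, Yuki 33, Rahul 3, Mei 70.
Mei and Carlos advance.
Runoff: Mei is preferred to Carlos by 103 voters; Carlos by 70.
Mei wins the runoff.

Mei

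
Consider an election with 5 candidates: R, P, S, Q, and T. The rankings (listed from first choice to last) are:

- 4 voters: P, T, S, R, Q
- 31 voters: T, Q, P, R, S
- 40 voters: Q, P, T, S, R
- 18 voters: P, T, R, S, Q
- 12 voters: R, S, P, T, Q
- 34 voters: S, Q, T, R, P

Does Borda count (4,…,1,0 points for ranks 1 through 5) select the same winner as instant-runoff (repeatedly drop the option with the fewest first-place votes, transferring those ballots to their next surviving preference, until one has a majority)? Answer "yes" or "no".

Borda — scores: R 153, P 294, S 238, Q 355, T 350. Winner: Q.
Instant-runoff — R1 R 12, P 22, S 34, Q 40, T 31 (R out); R2 P 22, S 46, Q 40, T 31 (P out); R3 S 46, Q 40, T 53 (Q out); R4 S 46, T 93 (T winner). Winner: T.
The two methods disagree.

no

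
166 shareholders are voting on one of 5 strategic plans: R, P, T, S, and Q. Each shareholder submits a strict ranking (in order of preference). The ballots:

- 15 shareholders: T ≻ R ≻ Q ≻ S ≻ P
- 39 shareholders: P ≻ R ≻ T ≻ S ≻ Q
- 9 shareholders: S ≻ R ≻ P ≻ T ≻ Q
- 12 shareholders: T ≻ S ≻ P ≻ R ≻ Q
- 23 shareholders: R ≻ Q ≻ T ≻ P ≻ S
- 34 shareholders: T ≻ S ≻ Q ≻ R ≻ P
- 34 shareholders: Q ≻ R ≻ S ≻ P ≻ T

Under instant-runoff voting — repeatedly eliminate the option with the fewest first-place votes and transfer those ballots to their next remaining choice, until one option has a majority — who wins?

Round 1: R 23, P 39, T 61, S 9, Q 34. Eliminate S.
Round 2: R 32, P 39, T 61, Q 34. Eliminate R.
Round 3: P 48, T 61, Q 57. Eliminate P.
Round 4: T 109, Q 57. T has a majority.

T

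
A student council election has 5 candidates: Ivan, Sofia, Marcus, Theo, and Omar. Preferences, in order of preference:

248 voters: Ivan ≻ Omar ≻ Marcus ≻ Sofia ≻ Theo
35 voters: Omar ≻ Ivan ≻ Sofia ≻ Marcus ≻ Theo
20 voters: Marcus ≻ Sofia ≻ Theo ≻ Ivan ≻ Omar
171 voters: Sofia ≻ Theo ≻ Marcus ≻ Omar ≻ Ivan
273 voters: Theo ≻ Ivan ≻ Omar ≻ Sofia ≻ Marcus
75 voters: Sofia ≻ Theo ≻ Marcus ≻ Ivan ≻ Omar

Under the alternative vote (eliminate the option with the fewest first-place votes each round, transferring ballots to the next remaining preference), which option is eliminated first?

Marcus

Round 1: Ivan 248, Sofia 246, Marcus 20, Theo 273, Omar 35. Eliminate Marcus.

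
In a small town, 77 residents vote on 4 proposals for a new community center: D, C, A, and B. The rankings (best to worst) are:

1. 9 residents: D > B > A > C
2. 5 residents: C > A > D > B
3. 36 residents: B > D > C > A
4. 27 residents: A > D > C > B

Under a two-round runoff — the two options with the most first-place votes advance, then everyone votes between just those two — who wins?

B

Round 1 first-place votes: D 9, C 5, A 27, B 36.
B and A advance.
Runoff: B is preferred to A by 45 voters; A by 32.
B wins the runoff.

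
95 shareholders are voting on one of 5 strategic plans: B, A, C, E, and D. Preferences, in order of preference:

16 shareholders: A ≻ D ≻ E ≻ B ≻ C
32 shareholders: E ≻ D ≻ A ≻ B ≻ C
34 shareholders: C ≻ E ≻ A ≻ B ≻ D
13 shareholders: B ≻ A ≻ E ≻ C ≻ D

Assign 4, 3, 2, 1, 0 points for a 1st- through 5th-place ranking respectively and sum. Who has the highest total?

B: 16·1 + 32·1 + 34·1 + 13·4 = 134
A: 16·4 + 32·2 + 34·2 + 13·3 = 235
C: 16·0 + 32·0 + 34·4 + 13·1 = 149
E: 16·2 + 32·4 + 34·3 + 13·2 = 288
D: 16·3 + 32·3 + 34·0 + 13·0 = 144
E has the highest Borda score (288).

E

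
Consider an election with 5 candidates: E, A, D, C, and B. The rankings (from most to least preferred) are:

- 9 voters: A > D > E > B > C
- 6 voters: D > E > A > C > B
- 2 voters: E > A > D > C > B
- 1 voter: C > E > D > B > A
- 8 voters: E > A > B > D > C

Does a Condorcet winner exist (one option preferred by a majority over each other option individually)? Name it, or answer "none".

none

Checking pairwise contests:
D beats E 15–11.
E beats A 17–9.
A beats D 19–7.
E beats C 25–1.
E beats B 26–0.
Every option loses at least one head-to-head, so there is no Condorcet winner.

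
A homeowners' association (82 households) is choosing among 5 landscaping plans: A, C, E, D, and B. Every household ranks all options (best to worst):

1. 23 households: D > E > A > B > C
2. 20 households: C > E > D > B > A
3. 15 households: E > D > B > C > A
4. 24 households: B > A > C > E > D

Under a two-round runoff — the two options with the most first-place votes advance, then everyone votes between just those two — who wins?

D

Round 1 first-place votes: A 0, C 20, E 15, D 23, B 24.
B and D advance.
Runoff: B is preferred to D by 24 voters; D by 58.
D wins the runoff.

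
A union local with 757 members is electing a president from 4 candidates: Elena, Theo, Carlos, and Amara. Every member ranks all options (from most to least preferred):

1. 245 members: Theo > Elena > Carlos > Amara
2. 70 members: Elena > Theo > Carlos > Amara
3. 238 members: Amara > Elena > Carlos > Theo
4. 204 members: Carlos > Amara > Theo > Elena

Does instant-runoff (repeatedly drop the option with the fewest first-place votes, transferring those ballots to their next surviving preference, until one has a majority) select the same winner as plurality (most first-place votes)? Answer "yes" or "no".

no

Instant-runoff — R1 Elena 70, Theo 245, Carlos 204, Amara 238 (Elena out); R2 Theo 315, Carlos 204, Amara 238 (Carlos out); R3 Theo 315, Amara 442 (Amara winner). Winner: Amara.
Plurality — first-place votes: Elena 70, Theo 245, Carlos 204, Amara 238. Winner: Theo.
The two methods disagree.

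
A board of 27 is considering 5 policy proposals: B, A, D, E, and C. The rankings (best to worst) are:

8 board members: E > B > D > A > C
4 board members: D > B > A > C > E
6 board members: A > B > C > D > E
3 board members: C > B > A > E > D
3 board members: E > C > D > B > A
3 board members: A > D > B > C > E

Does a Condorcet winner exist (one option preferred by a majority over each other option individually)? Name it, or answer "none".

B

B vs A: 18–9 for B.
B vs D: 17–10 for B.
B vs E: 16–11 for B.
B vs C: 21–6 for B.
B beats every other option head-to-head.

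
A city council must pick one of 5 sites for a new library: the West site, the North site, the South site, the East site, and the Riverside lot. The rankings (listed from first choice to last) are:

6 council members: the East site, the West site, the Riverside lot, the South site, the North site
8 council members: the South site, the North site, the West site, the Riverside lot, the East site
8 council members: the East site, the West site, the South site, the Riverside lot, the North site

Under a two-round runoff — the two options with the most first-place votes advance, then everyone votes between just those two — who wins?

Round 1 first-place votes: the West site 0, the North site 0, the South site 8, the East site 14, the Riverside lot 0.
the East site and the South site advance.
Runoff: the East site is preferred to the South site by 14 voters; the South site by 8.
the East site wins the runoff.

the East site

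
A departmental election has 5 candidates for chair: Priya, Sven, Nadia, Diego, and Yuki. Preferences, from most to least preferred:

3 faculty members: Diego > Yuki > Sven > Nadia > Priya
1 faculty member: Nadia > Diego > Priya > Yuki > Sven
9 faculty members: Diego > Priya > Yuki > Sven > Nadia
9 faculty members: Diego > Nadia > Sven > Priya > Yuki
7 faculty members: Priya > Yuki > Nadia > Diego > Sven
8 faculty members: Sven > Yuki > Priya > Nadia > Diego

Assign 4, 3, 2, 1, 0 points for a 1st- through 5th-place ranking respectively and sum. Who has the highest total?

Priya: 3·0 + 1·2 + 9·3 + 9·1 + 7·4 + 8·2 = 82
Sven: 3·2 + 1·0 + 9·1 + 9·2 + 7·0 + 8·4 = 65
Nadia: 3·1 + 1·4 + 9·0 + 9·3 + 7·2 + 8·1 = 56
Diego: 3·4 + 1·3 + 9·4 + 9·4 + 7·1 + 8·0 = 94
Yuki: 3·3 + 1·1 + 9·2 + 9·0 + 7·3 + 8·3 = 73
Diego has the highest Borda score (94).

Diego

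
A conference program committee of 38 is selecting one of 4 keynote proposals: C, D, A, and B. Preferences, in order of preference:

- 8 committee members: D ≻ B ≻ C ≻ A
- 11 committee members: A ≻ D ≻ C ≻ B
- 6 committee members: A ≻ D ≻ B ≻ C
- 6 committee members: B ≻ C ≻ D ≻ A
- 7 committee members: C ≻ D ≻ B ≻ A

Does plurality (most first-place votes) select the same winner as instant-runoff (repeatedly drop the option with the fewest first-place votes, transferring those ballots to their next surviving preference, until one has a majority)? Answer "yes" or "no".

no

Plurality — first-place votes: C 7, D 8, A 17, B 6. Winner: A.
Instant-runoff — R1 C 7, D 8, A 17, B 6 (B out); R2 C 13, D 8, A 17 (D out); R3 C 21, A 17 (C winner). Winner: C.
The two methods disagree.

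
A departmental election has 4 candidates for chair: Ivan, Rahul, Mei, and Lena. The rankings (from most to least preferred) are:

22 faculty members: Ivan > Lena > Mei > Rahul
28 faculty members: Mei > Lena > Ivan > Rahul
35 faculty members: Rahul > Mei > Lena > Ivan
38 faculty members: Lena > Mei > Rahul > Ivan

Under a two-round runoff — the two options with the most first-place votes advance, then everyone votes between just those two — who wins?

Lena

Round 1 first-place votes: Ivan 22, Rahul 35, Mei 28, Lena 38.
Lena and Rahul advance.
Runoff: Lena is preferred to Rahul by 88 voters; Rahul by 35.
Lena wins the runoff.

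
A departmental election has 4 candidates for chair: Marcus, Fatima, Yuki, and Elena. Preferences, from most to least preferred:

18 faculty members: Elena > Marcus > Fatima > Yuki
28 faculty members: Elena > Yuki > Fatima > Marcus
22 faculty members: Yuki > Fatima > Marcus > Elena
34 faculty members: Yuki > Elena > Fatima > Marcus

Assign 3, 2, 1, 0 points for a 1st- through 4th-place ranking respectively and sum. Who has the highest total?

Marcus: 18·2 + 28·0 + 22·1 + 34·0 = 58
Fatima: 18·1 + 28·1 + 22·2 + 34·1 = 124
Yuki: 18·0 + 28·2 + 22·3 + 34·3 = 224
Elena: 18·3 + 28·3 + 22·0 + 34·2 = 206
Yuki has the highest Borda score (224).

Yuki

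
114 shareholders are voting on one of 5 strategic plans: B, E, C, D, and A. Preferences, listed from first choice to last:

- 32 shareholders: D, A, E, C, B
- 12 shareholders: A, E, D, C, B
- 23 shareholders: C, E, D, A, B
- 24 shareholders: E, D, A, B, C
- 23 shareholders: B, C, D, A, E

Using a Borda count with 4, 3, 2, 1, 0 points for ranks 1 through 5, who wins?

B: 32·0 + 12·0 + 23·0 + 24·1 + 23·4 = 116
E: 32·2 + 12·3 + 23·3 + 24·4 + 23·0 = 265
C: 32·1 + 12·1 + 23·4 + 24·0 + 23·3 = 205
D: 32·4 + 12·2 + 23·2 + 24·3 + 23·2 = 316
A: 32·3 + 12·4 + 23·1 + 24·2 + 23·1 = 238
D has the highest Borda score (316).

D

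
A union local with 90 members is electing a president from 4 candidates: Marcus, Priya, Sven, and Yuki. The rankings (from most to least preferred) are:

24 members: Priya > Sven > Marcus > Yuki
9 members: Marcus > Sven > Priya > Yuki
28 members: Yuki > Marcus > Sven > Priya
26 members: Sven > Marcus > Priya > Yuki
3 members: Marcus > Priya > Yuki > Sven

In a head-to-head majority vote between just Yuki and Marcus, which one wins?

Marcus

Voters preferring Yuki to Marcus: 28; preferring Marcus to Yuki: 62.
Marcus wins the head-to-head.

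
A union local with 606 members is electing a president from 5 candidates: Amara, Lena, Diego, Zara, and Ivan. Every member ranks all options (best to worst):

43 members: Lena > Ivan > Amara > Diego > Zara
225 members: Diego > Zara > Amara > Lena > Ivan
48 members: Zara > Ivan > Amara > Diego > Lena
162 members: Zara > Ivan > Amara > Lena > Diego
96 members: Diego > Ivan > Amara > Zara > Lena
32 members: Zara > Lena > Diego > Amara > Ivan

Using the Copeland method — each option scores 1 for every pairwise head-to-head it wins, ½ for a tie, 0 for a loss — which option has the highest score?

Diego

Amara: beats Lena; loses to Diego, Zara, and Ivan → score 1.
Lena: loses to Amara, Diego, Zara, and Ivan → score 0.
Diego: beats Amara, Lena, Zara, and Ivan → score 4.
Zara: beats Amara, Lena, and Ivan; loses to Diego → score 3.
Ivan: beats Amara and Lena; loses to Diego and Zara → score 2.
Diego has the best pairwise record.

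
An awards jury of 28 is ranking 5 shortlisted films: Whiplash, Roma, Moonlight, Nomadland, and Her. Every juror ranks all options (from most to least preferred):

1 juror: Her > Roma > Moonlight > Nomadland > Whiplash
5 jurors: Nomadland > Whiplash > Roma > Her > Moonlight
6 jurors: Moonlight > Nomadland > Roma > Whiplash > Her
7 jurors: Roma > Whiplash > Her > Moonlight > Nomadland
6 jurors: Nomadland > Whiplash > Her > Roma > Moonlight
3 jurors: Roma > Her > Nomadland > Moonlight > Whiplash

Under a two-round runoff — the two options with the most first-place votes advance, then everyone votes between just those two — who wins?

Nomadland

Round 1 first-place votes: Whiplash 0, Roma 10, Moonlight 6, Nomadland 11, Her 1.
Nomadland and Roma advance.
Runoff: Nomadland is preferred to Roma by 17 voters; Roma by 11.
Nomadland wins the runoff.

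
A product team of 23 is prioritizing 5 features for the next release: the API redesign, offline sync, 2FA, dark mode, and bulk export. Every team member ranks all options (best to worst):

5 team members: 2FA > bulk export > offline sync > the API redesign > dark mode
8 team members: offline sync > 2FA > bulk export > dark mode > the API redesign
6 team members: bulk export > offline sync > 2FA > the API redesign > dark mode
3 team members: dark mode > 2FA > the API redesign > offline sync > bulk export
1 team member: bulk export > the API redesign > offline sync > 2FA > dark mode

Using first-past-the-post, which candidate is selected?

offline sync

First-place votes: the API redesign 0, offline sync 8, 2FA 5, dark mode 3, bulk export 7.
offline sync has the most first-place votes.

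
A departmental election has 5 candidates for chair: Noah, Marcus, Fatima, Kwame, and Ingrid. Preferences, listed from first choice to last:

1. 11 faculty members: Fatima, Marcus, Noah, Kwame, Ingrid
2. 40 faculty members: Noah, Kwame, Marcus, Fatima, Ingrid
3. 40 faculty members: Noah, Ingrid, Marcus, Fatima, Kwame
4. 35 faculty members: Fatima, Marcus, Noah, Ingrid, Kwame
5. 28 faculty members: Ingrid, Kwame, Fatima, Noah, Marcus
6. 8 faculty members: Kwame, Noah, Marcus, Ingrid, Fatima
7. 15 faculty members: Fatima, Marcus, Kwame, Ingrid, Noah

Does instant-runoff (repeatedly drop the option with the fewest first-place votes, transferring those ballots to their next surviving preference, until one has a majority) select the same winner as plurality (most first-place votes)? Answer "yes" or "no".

Instant-runoff — R1 Noah 80, Marcus 0, Fatima 61, Kwame 8, Ingrid 28 (Marcus out); R2 Noah 80, Fatima 61, Kwame 8, Ingrid 28 (Kwame out); R3 Noah 88, Fatima 61, Ingrid 28 (Ingrid out); R4 Noah 88, Fatima 89 (Fatima winner). Winner: Fatima.
Plurality — first-place votes: Noah 80, Marcus 0, Fatima 61, Kwame 8, Ingrid 28. Winner: Noah.
The two methods disagree.

no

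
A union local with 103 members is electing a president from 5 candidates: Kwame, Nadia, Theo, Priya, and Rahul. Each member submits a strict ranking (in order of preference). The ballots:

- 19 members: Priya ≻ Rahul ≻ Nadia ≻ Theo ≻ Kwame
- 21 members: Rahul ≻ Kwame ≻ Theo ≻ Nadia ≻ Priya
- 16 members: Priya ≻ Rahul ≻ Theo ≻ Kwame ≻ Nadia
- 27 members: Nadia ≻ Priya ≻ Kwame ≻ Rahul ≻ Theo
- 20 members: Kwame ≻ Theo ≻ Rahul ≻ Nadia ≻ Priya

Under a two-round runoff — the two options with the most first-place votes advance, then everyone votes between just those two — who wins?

Round 1 first-place votes: Kwame 20, Nadia 27, Theo 0, Priya 35, Rahul 21.
Priya and Nadia advance.
Runoff: Priya is preferred to Nadia by 35 voters; Nadia by 68.
Nadia wins the runoff.

Nadia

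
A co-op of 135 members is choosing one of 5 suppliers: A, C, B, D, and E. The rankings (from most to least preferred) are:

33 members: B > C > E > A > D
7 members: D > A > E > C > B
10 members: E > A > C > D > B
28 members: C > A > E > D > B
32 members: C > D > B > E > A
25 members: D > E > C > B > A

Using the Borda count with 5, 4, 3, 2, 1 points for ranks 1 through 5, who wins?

A: 33·2 + 7·4 + 10·4 + 28·4 + 32·1 + 25·1 = 303
C: 33·4 + 7·2 + 10·3 + 28·5 + 32·5 + 25·3 = 551
B: 33·5 + 7·1 + 10·1 + 28·1 + 32·3 + 25·2 = 356
D: 33·1 + 7·5 + 10·2 + 28·2 + 32·4 + 25·5 = 397
E: 33·3 + 7·3 + 10·5 + 28·3 + 32·2 + 25·4 = 418
C has the highest Borda score (551).

C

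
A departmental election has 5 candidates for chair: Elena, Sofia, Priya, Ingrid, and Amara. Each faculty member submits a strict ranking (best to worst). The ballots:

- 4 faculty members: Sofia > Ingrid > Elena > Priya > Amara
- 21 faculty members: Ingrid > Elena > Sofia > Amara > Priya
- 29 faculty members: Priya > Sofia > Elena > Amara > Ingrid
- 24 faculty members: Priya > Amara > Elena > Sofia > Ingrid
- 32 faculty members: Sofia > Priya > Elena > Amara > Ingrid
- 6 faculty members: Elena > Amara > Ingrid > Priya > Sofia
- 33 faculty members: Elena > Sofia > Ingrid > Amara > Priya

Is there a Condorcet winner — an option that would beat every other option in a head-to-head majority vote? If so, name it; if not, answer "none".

none

Checking pairwise contests:
Priya beats Elena 85–64.
Elena beats Sofia 84–65.
Sofia beats Priya 90–59.
Elena beats Ingrid 124–25.
Elena beats Amara 125–24.
Every option loses at least one head-to-head, so there is no Condorcet winner.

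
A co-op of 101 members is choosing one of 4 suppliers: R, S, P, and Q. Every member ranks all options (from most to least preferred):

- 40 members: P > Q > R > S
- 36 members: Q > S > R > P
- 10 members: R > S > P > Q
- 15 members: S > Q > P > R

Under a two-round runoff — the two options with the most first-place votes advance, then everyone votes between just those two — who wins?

Q

Round 1 first-place votes: R 10, S 15, P 40, Q 36.
P and Q advance.
Runoff: P is preferred to Q by 50 voters; Q by 51.
Q wins the runoff.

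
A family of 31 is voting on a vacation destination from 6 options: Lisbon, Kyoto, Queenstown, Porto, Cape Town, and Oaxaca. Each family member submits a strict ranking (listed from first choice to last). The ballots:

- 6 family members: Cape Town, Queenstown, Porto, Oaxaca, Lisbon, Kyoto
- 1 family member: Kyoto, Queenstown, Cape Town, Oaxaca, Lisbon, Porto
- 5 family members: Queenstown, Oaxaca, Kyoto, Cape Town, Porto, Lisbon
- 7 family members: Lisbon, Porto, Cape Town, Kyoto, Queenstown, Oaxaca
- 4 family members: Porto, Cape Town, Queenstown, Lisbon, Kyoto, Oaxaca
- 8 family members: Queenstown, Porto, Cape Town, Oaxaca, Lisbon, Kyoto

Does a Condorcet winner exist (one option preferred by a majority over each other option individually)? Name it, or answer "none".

Checking pairwise contests:
Queenstown beats Lisbon 24–7.
Lisbon beats Kyoto 25–6.
Cape Town beats Queenstown 17–14.
Queenstown beats Porto 20–11.
Porto beats Cape Town 19–12.
Queenstown beats Oaxaca 31–0.
Every option loses at least one head-to-head, so there is no Condorcet winner.

none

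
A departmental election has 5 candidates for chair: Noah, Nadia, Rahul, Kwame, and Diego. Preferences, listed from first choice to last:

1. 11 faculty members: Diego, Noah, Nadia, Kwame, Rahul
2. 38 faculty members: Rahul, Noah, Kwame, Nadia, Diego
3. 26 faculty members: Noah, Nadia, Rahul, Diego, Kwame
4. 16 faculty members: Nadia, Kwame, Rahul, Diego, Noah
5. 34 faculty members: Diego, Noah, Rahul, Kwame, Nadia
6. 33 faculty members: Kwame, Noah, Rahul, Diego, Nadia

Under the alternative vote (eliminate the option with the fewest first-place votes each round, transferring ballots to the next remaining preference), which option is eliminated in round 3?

Round 1: Noah 26, Nadia 16, Rahul 38, Kwame 33, Diego 45. Eliminate Nadia.
Round 2: Noah 26, Rahul 38, Kwame 49, Diego 45. Eliminate Noah.
Round 3: Rahul 64, Kwame 49, Diego 45. Eliminate Diego.

Diego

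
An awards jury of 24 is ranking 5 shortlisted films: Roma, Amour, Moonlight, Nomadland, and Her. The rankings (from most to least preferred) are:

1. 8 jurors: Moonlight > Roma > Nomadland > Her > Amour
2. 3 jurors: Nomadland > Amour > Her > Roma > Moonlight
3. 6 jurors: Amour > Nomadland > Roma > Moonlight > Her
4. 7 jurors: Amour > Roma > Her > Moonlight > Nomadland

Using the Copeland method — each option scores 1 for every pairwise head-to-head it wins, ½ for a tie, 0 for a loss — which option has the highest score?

Roma: beats Moonlight, Nomadland, and Her; loses to Amour → score 3.
Amour: beats Roma, Moonlight, Nomadland, and Her → score 4.
Moonlight: beats Nomadland and Her; loses to Roma and Amour → score 2.
Nomadland: beats Her; loses to Roma, Amour, and Moonlight → score 1.
Her: loses to Roma, Amour, Moonlight, and Nomadland → score 0.
Amour has the best pairwise record.

Amour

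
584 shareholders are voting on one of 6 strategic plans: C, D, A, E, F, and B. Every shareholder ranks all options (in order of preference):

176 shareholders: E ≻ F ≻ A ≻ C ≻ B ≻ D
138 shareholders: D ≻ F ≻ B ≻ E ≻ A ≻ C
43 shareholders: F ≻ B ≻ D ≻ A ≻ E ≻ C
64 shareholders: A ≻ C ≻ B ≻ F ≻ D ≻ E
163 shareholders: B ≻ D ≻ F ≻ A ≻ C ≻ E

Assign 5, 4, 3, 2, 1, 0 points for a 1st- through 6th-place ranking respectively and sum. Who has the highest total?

F

C: 176·2 + 138·0 + 43·0 + 64·4 + 163·1 = 771
D: 176·0 + 138·5 + 43·3 + 64·1 + 163·4 = 1535
A: 176·3 + 138·1 + 43·2 + 64·5 + 163·2 = 1398
E: 176·5 + 138·2 + 43·1 + 64·0 + 163·0 = 1199
F: 176·4 + 138·4 + 43·5 + 64·2 + 163·3 = 2088
B: 176·1 + 138·3 + 43·4 + 64·3 + 163·5 = 1769
F has the highest Borda score (2088).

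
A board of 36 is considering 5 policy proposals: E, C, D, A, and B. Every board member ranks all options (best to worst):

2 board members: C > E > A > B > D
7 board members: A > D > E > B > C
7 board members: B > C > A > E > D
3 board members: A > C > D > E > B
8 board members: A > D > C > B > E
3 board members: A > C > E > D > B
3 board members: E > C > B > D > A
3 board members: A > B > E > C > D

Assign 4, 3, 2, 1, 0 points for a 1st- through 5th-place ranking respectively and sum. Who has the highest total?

A

E: 2·3 + 7·2 + 7·1 + 3·1 + 8·0 + 3·2 + 3·4 + 3·2 = 54
C: 2·4 + 7·0 + 7·3 + 3·3 + 8·2 + 3·3 + 3·3 + 3·1 = 75
D: 2·0 + 7·3 + 7·0 + 3·2 + 8·3 + 3·1 + 3·1 + 3·0 = 57
A: 2·2 + 7·4 + 7·2 + 3·4 + 8·4 + 3·4 + 3·0 + 3·4 = 114
B: 2·1 + 7·1 + 7·4 + 3·0 + 8·1 + 3·0 + 3·2 + 3·3 = 60
A has the highest Borda score (114).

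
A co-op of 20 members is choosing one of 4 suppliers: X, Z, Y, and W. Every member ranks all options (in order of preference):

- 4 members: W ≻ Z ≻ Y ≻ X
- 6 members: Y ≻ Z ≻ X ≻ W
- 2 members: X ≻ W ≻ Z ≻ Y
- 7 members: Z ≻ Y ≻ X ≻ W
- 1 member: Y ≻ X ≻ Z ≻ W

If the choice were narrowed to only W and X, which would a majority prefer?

X

Voters preferring W to X: 4; preferring X to W: 16.
X wins the head-to-head.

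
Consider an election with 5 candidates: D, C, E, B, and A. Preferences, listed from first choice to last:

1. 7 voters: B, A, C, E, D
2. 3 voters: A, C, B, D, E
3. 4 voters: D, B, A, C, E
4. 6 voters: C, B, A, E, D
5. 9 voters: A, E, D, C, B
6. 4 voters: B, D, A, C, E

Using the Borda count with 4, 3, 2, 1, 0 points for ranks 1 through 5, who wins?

D: 7·0 + 3·1 + 4·4 + 6·0 + 9·2 + 4·3 = 49
C: 7·2 + 3·3 + 4·1 + 6·4 + 9·1 + 4·1 = 64
E: 7·1 + 3·0 + 4·0 + 6·1 + 9·3 + 4·0 = 40
B: 7·4 + 3·2 + 4·3 + 6·3 + 9·0 + 4·4 = 80
A: 7·3 + 3·4 + 4·2 + 6·2 + 9·4 + 4·2 = 97
A has the highest Borda score (97).

A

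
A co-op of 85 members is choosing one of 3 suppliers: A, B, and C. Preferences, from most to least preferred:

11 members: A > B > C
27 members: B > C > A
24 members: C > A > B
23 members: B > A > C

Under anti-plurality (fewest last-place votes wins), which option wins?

Last-place votes: A 27, B 24, C 34.
B is ranked last by the fewest voters, so B wins.

B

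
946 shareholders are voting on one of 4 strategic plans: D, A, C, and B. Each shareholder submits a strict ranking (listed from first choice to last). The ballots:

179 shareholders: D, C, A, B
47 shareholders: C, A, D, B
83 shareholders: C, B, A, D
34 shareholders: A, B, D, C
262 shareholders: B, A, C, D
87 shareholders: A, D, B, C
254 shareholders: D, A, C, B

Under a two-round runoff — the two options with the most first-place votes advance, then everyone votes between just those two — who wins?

Round 1 first-place votes: D 433, A 121, C 130, B 262.
D and B advance.
Runoff: D is preferred to B by 567 voters; B by 379.
D wins the runoff.

D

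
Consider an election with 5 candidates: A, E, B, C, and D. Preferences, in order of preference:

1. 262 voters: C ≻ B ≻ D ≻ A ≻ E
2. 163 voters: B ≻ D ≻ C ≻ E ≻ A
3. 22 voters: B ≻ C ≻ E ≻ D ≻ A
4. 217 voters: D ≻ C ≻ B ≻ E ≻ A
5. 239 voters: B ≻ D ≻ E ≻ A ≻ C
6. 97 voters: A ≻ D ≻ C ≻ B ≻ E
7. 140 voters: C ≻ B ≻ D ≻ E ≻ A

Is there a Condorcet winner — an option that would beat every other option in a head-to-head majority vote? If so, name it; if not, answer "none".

none

Checking pairwise contests:
E beats A 781–359.
B beats E 1140–0.
C beats B 716–424.
D beats C 716–424.
B beats D 826–314.
Every option loses at least one head-to-head, so there is no Condorcet winner.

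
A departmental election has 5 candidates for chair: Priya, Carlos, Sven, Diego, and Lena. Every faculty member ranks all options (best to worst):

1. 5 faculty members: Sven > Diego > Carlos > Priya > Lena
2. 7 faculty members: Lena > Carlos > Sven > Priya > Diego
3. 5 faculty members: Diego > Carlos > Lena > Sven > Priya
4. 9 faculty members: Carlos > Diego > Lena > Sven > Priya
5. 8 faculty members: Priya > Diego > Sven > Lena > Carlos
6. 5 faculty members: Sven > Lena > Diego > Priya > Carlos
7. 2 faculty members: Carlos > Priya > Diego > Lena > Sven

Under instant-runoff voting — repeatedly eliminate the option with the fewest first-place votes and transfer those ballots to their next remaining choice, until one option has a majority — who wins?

Round 1: Priya 8, Carlos 11, Sven 10, Diego 5, Lena 7. Eliminate Diego.
Round 2: Priya 8, Carlos 16, Sven 10, Lena 7. Eliminate Lena.
Round 3: Priya 8, Carlos 23, Sven 10. Carlos has a majority.

Carlos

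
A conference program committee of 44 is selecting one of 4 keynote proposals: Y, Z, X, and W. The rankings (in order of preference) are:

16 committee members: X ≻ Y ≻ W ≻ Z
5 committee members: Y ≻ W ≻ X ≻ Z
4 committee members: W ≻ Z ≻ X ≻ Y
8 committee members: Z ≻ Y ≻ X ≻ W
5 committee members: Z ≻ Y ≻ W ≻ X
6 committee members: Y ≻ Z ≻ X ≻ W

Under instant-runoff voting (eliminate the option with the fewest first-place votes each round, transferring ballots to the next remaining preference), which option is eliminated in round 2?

Y

Round 1: Y 11, Z 13, X 16, W 4. Eliminate W.
Round 2: Y 11, Z 17, X 16. Eliminate Y.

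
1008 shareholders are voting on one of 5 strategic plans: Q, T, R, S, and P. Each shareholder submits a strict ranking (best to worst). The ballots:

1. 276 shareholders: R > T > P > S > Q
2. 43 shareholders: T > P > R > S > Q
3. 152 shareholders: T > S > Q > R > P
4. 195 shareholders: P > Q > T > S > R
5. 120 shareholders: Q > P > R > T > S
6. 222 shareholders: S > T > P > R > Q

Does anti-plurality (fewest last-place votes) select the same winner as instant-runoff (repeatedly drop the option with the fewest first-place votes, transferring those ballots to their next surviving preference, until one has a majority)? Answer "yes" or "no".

Anti-plurality — last-place votes: Q 541, T 0, R 195, S 120, P 152. Winner: T.
Instant-runoff — R1 Q 120, T 195, R 276, S 222, P 195 (Q out); R2 T 195, R 276, S 222, P 315 (T out); R3 R 276, S 374, P 358 (R out); R4 S 374, P 634 (P winner). Winner: P.
The two methods disagree.

no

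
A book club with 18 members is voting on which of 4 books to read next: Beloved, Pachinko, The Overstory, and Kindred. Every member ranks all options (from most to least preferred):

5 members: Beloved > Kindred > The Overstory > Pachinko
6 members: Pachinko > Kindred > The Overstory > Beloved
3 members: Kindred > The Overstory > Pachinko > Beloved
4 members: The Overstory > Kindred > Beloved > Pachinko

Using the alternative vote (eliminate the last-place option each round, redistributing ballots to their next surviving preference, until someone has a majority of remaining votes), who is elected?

The Overstory

Round 1: Beloved 5, Pachinko 6, The Overstory 4, Kindred 3. Eliminate Kindred.
Round 2: Beloved 5, Pachinko 6, The Overstory 7. Eliminate Beloved.
Round 3: Pachinko 6, The Overstory 12. The Overstory has a majority.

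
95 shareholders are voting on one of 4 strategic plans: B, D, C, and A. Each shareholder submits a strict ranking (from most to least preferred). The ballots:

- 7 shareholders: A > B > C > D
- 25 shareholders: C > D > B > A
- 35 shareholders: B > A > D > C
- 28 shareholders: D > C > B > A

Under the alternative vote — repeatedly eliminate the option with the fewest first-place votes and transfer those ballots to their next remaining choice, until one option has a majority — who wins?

Round 1: B 35, D 28, C 25, A 7. Eliminate A.
Round 2: B 42, D 28, C 25. Eliminate C.
Round 3: B 42, D 53. D has a majority.

D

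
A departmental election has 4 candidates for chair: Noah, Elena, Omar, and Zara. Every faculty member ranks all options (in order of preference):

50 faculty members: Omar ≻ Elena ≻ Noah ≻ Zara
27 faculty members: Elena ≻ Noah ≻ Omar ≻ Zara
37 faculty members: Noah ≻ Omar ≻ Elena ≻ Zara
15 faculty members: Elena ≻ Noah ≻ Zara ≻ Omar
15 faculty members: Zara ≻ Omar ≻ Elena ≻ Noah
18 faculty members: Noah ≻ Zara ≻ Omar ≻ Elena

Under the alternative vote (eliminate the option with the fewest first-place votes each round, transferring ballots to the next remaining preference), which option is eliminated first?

Zara

Round 1: Noah 55, Elena 42, Omar 50, Zara 15. Eliminate Zara.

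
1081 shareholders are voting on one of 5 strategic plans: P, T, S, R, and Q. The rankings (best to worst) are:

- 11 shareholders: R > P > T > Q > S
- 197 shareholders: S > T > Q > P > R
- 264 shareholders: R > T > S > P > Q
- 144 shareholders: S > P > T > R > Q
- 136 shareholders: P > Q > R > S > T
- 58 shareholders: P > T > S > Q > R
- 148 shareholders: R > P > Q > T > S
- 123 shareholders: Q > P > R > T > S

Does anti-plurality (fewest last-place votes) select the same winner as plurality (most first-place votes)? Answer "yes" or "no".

no

Anti-plurality — last-place votes: P 0, T 136, S 282, R 255, Q 408. Winner: P.
Plurality — first-place votes: P 194, T 0, S 341, R 423, Q 123. Winner: R.
The two methods disagree.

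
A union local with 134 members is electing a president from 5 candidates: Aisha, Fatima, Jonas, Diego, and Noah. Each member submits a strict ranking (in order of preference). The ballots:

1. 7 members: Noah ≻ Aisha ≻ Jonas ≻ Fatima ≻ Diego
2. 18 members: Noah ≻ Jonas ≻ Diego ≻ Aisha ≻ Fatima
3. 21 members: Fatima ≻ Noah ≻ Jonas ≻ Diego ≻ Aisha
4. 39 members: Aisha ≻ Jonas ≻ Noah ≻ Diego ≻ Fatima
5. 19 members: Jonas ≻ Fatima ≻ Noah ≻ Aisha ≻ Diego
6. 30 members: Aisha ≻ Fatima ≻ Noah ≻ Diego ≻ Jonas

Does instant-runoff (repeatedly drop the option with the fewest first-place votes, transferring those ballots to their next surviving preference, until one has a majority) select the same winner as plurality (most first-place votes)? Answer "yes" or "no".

yes

Instant-runoff — R1 Aisha 69, Fatima 21, Jonas 19, Diego 0, Noah 25 (Aisha winner). Winner: Aisha.
Plurality — first-place votes: Aisha 69, Fatima 21, Jonas 19, Diego 0, Noah 25. Winner: Aisha.
The two methods agree.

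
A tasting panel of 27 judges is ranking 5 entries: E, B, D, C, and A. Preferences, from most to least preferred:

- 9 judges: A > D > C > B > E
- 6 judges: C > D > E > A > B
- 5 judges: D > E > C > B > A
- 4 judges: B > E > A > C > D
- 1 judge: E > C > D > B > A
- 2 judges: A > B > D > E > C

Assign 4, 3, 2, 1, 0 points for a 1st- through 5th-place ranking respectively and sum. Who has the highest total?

E: 9·0 + 6·2 + 5·3 + 4·3 + 1·4 + 2·1 = 45
B: 9·1 + 6·0 + 5·1 + 4·4 + 1·1 + 2·3 = 37
D: 9·3 + 6·3 + 5·4 + 4·0 + 1·2 + 2·2 = 71
C: 9·2 + 6·4 + 5·2 + 4·1 + 1·3 + 2·0 = 59
A: 9·4 + 6·1 + 5·0 + 4·2 + 1·0 + 2·4 = 58
D has the highest Borda score (71).

D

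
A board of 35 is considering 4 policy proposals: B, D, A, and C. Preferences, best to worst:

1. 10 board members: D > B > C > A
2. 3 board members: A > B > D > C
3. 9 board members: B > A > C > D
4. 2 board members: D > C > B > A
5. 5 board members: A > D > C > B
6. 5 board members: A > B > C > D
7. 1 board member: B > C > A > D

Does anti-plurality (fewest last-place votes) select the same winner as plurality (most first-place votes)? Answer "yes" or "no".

Anti-plurality — last-place votes: B 5, D 15, A 12, C 3. Winner: C.
Plurality — first-place votes: B 10, D 12, A 13, C 0. Winner: A.
The two methods disagree.

no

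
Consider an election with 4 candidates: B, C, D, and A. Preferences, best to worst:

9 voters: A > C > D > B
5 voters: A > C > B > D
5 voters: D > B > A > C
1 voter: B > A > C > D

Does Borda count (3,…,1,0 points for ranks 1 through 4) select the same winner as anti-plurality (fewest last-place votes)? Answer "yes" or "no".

Borda — scores: B 18, C 29, D 24, A 49. Winner: A.
Anti-plurality — last-place votes: B 9, C 5, D 6, A 0. Winner: A.
The two methods agree.

yes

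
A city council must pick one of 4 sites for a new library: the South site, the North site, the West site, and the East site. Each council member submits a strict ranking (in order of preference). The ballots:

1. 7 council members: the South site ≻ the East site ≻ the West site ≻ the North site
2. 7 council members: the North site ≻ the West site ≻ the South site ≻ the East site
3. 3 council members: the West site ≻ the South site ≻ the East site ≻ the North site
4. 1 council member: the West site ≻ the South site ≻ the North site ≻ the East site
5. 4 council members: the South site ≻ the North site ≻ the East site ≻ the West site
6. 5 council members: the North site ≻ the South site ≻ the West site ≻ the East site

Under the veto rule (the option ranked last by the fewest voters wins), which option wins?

Last-place votes: the South site 0, the North site 10, the West site 4, the East site 13.
the South site is ranked last by the fewest voters, so the South site wins.

the South site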